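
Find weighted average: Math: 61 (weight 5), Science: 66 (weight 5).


Numerator = 61×5 + 66×5
= 305 + 330
= 635
Total weight = 10
Weighted avg = 635/10
= 63.50

63.50


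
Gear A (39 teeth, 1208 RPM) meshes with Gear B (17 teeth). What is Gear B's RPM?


Gear ratio = 39:17 = 39:17
RPM_B = RPM_A × (teeth_A / teeth_B)
= 1208 × (39/17)
= 2771.3 RPM

2771.3 RPM


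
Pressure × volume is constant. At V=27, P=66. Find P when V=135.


Inverse proportion: x × y = constant
k = 27 × 66 = 1782
y₂ = k / 135 = 1782 / 135
= 13.20

13.20


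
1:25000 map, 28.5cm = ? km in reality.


Real distance = map distance × scale
= 28.5cm × 25000
= 712500 cm = 7125.0 m
= 7.125 km

7.125 km


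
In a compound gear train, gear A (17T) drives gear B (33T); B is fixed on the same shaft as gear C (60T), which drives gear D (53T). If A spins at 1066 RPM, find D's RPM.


Stage 1: RPM_B = RPM_A × t_A/t_B = 1066 × 17/33 = 18122/33 ≈ 549.15
B and C share a shaft → RPM_C = RPM_B
Stage 2: RPM_D = RPM_C × t_C/t_D = RPM_A × (t_A×t_C)/(t_B×t_D)
Overall ratio = (17×60)/(33×53) = 1020/1749
RPM_D = 1066 × 1020/1749 = 1087320/1749
≈ 621.68 RPM

621.68 RPM


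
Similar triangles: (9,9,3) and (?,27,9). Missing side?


Scale factor = 27/9 = 3
Missing side = 9 × 3
= 27.0

27.0


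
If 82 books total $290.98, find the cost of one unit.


Unit rate = total / quantity
= 290.98 / 82
= $3.55 per unit

$3.55 per unit


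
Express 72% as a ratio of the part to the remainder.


72% means 72 parts out of 100; remainder = 28
Part : remainder = 72:28
GCD = 4
= 18:7

18:7


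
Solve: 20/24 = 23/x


Cross multiply: 20 × x = 24 × 23
20x = 552
x = 552 / 20
= 27.60

27.60


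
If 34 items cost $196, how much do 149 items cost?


Direct proportion: y/x = constant
k = 196/34 ≈ 5.7647
y₂ = k × 149 = 196 × 149 / 34 = 29204/34
≈ 858.94

858.94


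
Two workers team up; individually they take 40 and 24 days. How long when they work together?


Rate of A = 1/40 per day
Rate of B = 1/24 per day
Combined rate = 1/40 + 1/24 = 64/960 ≈ 0.0667 per day
Days = 1 / combined rate = 960/64
= 15.00 days

15.00 days


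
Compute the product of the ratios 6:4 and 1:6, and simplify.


Compound ratio = (6×1) : (4×6)
= 6:24
GCD = 6
= 1:4

1:4


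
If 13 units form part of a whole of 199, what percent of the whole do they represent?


Percentage = (part / whole) × 100
= (13 / 199) × 100
≈ 6.53%

6.53%


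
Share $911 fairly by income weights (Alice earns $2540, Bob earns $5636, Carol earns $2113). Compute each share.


Total income = 2540 + 5636 + 2113 = $10289
Alice: $911 × 2540/10289 = $224.89
Bob: $911 × 5636/10289 = $499.02
Carol: $911 × 2113/10289 = $187.09
= Alice: $224.89, Bob: $499.02, Carol: $187.09

Alice: $224.89, Bob: $499.02, Carol: $187.09


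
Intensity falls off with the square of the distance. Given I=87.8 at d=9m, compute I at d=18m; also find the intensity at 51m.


I₁d₁² = I₂d₂²
I at 18m = 87.8 × (9/18)² = 87.8 × 81/324 = 7111.8/324 = 21.9500
I at 51m = 87.8 × (9/51)² = 87.8 × 81/2601 = 7111.8/2601 ≈ 2.7343
= 21.9500 and 2.7343

21.9500 and 2.7343


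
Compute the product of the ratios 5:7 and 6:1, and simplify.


Compound ratio = (5×6) : (7×1)
= 30:7
GCD = 1
= 30:7

30:7


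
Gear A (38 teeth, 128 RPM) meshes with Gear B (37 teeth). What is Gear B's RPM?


Gear ratio = 38:37 = 38:37
RPM_B = RPM_A × (teeth_A / teeth_B)
= 128 × (38/37)
= 131.5 RPM

131.5 RPM


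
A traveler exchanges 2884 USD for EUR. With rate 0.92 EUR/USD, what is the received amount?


Amount × rate = 2884 × 0.92
= 2653.28 EUR

2653.28 EUR


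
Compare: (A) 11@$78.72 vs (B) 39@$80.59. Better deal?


Deal A: $78.72/11 = $7.1564/unit
Deal B: $80.59/39 = $2.0664/unit
B is cheaper per unit
= Deal B

Deal B


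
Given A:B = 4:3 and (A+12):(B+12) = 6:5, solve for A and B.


Let A = 4k, B = 3k.
(4k + 12) / (3k + 12) = 6/5
Cross-multiply: 5(4k + 12) = 6(3k + 12)
20k + 60 = 18k + 72
20k - 18k = 72 - 60
2k = 12
k = 12/2 = 6
A = 4×6 = 24, B = 3×6 = 18
= A = 24, B = 18

A = 24, B = 18


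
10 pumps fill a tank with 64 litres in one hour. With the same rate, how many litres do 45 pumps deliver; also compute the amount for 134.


Direct proportion: y/x = constant
k = 64/10 = 6.4000
y at x=45: k × 45 = 64 × 45 / 10 = 2880/10 = 288.00
y at x=134: k × 134 = 64 × 134 / 10 = 8576/10 = 857.60
= 288.00 and 857.60

288.00 and 857.60


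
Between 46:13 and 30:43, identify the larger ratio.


46/13 = 3.5385
30/43 = 0.6977
3.5385 > 0.6977, so 46:13 is greater
= 46:13

46:13


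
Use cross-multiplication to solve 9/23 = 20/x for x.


Cross multiply: 9 × x = 23 × 20
9x = 460
x = 460 / 9
= 51.11

51.11


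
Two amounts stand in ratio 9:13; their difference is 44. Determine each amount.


Let A = 9k, B = 13k.
13k - 9k = 44
4k = 44 → k = 44/4 = 11
A = 9×11 = 99, B = 13×11 = 143
= A = 99, B = 143

A = 99, B = 143


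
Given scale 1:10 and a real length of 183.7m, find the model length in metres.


Model size = real / scale
= 183.7 / 10
= 18.3700 m

18.3700 m


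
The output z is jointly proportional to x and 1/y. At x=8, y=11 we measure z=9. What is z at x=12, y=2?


z = k·x/y
Solve for k using the known point: k = z·y/x = 9×11/8 = 99/8 = 12.3750
Now evaluate at x=12, y=2:
z = k × 12 / 2 = (99 × 12) / (8 × 2) = 1188/16
= 74.2500

74.2500


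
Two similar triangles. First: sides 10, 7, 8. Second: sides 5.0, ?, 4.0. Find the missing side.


Scale factor = 5.0/10 = 0.5
Missing side = 7 × 0.5
= 3.5

3.5


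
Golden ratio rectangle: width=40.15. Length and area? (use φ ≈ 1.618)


φ = (1 + √5) / 2 ≈ 1.618
Length = width × φ = 40.15 × 1.618 = 64.9627
≈ 64.96
Area = width × length = 40.15 × 64.9627 = 2608.252405 ≈ 2608.25
= Length: 64.96, Area: 2608.25

Length: 64.96, Area: 2608.25


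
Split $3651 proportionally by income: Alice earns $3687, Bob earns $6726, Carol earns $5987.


Total income = 3687 + 6726 + 5987 = $16400
Alice: $3651 × 3687/16400 = $820.81
Bob: $3651 × 6726/16400 = $1497.36
Carol: $3651 × 5987/16400 = $1332.84
= Alice: $820.81, Bob: $1497.36, Carol: $1332.84

Alice: $820.81, Bob: $1497.36, Carol: $1332.84


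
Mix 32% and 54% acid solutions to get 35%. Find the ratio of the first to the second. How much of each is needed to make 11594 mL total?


Let x parts of 32% mix with y parts of 54%.
32x + 54y = 35(x + y)
32x + 54y = 35x + 35y
x(32 - 35) = y(35 - 54)
x/y = (54 - 35)/(35 - 32) = 19/3
Simplify: 19:3
Total parts = 22; one part = 11594/22 = 527.00 mL
32% solution: 19×527.00 = 10013.00 mL
54% solution: 3×527.00 = 1581.00 mL
= ratio 19:3; 10013.00 mL and 1581.00 mL

ratio 19:3; 10013.00 mL and 1581.00 mL


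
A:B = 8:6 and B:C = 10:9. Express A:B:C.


Match B: multiply A:B by 10 → 80:60
Multiply B:C by 6 → 60:54
Combined: 80:60:54
GCD = 2
= 40:30:27

40:30:27


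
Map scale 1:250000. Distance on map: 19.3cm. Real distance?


Real distance = map distance × scale
= 19.3cm × 250000
= 4825000 cm = 48250.0 m
= 48.250 km

48.250 km


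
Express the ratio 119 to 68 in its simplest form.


GCD(119, 68) = 17
119/17 : 68/17
= 7:4

7:4


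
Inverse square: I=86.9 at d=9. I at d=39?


I₁d₁² = I₂d₂²
I₂ = I₁ × (d₁/d₂)²
= 86.9 × (9/39)²
= 86.9 × 81/1521
= 7038.9/1521
≈ 4.6278

4.6278


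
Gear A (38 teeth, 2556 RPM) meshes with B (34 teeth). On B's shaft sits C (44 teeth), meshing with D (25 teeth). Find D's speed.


Stage 1: RPM_B = RPM_A × t_A/t_B = 2556 × 38/34 = 97128/34 ≈ 2856.71
B and C share a shaft → RPM_C = RPM_B
Stage 2: RPM_D = RPM_C × t_C/t_D = RPM_A × (t_A×t_C)/(t_B×t_D)
Overall ratio = (38×44)/(34×25) = 1672/850
RPM_D = 2556 × 1672/850 = 4273632/850
≈ 5027.80 RPM

5027.80 RPM


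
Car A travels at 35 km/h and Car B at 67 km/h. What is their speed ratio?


Ratio = 35:67
GCD = 1
Simplified = 35:67
Time ratio (same distance) = 67:35
Speed ratio = 35:67

35:67


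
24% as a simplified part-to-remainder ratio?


24% means 24 parts out of 100; remainder = 76
Part : remainder = 24:76
GCD = 4
= 6:19

6:19


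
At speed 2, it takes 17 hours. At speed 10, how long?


Inverse proportion: x × y = constant
k = 2 × 17 = 34
y₂ = k / 10 = 34 / 10
= 3.40

3.40


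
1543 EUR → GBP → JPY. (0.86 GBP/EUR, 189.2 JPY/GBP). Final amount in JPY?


Step 1: 1543 EUR × 0.86 = 1326.98 GBP
Step 2: 1326.98 GBP × 189.2 = 251064.62 JPY
Implied rate EUR→JPY = 0.86 × 189.2 = 162.7120
= 251064.62 JPY

251064.62 JPY


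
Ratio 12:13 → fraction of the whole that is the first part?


Total parts = 12 + 13 = 25
First part: 12/25 = 12/25
= 12/25

12/25


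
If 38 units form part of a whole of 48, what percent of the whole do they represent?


Percentage = (part / whole) × 100
= (38 / 48) × 100
≈ 79.17%

79.17%


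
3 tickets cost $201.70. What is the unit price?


Unit rate = total / quantity
= 201.70 / 3
= $67.23 per unit

$67.23 per unit


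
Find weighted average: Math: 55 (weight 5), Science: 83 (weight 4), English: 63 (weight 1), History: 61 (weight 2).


Numerator = 55×5 + 83×4 + 63×1 + 61×2
= 275 + 332 + 63 + 122
= 792
Total weight = 12
Weighted avg = 792/12
= 66.00

66.00


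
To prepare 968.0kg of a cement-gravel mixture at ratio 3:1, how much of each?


Total parts = 3 + 1 = 4
cement: 968.0 × 3/4 = 726.0kg
gravel: 968.0 × 1/4 = 242.0kg
= 726.0kg and 242.0kg

726.0kg and 242.0kg


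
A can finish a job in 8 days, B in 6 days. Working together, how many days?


Rate of A = 1/8 per day
Rate of B = 1/6 per day
Combined rate = 1/8 + 1/6 = 14/48 ≈ 0.2917 per day
Days = 1 / combined rate = 48/14
≈ 3.43 days

3.43 days


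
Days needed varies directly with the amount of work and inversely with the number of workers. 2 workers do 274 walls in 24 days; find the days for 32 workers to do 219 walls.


Days ∝ work / workers, so d₂ = d₁ × (m₁/m₂) × (w₂/w₁)
Workers factor (inverse): 2/32 = 0.0625
Work factor (direct): 219/274 ≈ 0.7993
d₂ = 24 × 2/32 × 219/274 = (24 × 2 × 219) / (32 × 274) = 10512/8768
≈ 1.20 days

1.20 days


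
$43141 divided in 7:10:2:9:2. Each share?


Total parts = 7 + 10 + 2 + 9 + 2 = 30
Part 1: 43141 × 7/30 = 10066.23
Part 2: 43141 × 10/30 = 14380.33
Part 3: 43141 × 2/30 = 2876.07
Part 4: 43141 × 9/30 = 12942.30
Part 5: 43141 × 2/30 = 2876.07
= Part 1: $10066.23, Part 2: $14380.33, Part 3: $2876.07, Part 4: $12942.30, Part 5: $2876.07

Part 1: $10066.23, Part 2: $14380.33, Part 3: $2876.07, Part 4: $12942.30, Part 5: $2876.07


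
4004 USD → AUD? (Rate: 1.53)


Amount × rate = 4004 × 1.53
= 6126.12 AUD

6126.12 AUD


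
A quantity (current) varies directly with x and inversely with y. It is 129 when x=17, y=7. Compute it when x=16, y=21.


z = k·x/y
Solve for k using the known point: k = z·y/x = 129×7/17 = 903/17 ≈ 53.1176
Now evaluate at x=16, y=21:
z = k × 16 / 21 = (903 × 16) / (17 × 21) = 14448/357
≈ 40.4706

40.4706


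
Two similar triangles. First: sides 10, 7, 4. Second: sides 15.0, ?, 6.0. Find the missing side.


Scale factor = 15.0/10 = 1.5
Missing side = 7 × 1.5
= 10.5

10.5


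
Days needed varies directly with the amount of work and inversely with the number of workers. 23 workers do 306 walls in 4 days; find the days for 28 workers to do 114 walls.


Days ∝ work / workers, so d₂ = d₁ × (m₁/m₂) × (w₂/w₁)
Workers factor (inverse): 23/28 ≈ 0.8214
Work factor (direct): 114/306 ≈ 0.3725
d₂ = 4 × 23/28 × 114/306 = (4 × 23 × 114) / (28 × 306) = 10488/8568
≈ 1.22 days

1.22 days


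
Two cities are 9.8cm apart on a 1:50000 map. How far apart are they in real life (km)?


Real distance = map distance × scale
= 9.8cm × 50000
= 490000 cm = 4900.0 m
= 4.900 km

4.900 km


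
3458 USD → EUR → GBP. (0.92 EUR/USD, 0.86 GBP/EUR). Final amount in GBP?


Step 1: 3458 USD × 0.92 = 3181.36 EUR
Step 2: 3181.36 EUR × 0.86 = 2735.97 GBP
Implied rate USD→GBP = 0.92 × 0.86 = 0.7912
= 2735.97 GBP

2735.97 GBP


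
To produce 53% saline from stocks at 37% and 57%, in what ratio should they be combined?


Let x parts of 37% mix with y parts of 57%.
37x + 57y = 53(x + y)
37x + 57y = 53x + 53y
x(37 - 53) = y(53 - 57)
x/y = (57 - 53)/(53 - 37) = 4/16
Simplify: 1:4
= 1:4

1:4


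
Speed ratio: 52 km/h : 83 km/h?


Ratio = 52:83
GCD = 1
Simplified = 52:83
Time ratio (same distance) = 83:52
Speed ratio = 52:83

52:83


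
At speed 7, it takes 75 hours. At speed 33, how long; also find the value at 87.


Inverse proportion: x × y = constant
k = 7 × 75 = 525
At x=33: k/33 = 15.91
At x=87: k/87 = 6.03
= 15.91 and 6.03

15.91 and 6.03


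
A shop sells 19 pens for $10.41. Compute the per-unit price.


Unit rate = total / quantity
= 10.41 / 19
= $0.55 per unit

$0.55 per unit


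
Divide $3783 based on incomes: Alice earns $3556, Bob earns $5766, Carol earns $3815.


Total income = 3556 + 5766 + 3815 = $13137
Alice: $3783 × 3556/13137 = $1024.00
Bob: $3783 × 5766/13137 = $1660.41
Carol: $3783 × 3815/13137 = $1098.59
= Alice: $1024.00, Bob: $1660.41, Carol: $1098.59

Alice: $1024.00, Bob: $1660.41, Carol: $1098.59


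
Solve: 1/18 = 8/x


Cross multiply: 1 × x = 18 × 8
1x = 144
x = 144 / 1
= 144.00

144.00


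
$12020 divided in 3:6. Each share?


Total parts = 3 + 6 = 9
Part 1: 12020 × 3/9 = 4006.67
Part 2: 12020 × 6/9 = 8013.33
= Part 1: $4006.67, Part 2: $8013.33

Part 1: $4006.67, Part 2: $8013.33


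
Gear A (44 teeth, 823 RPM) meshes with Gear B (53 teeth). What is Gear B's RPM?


Gear ratio = 44:53 = 44:53
RPM_B = RPM_A × (teeth_A / teeth_B)
= 823 × (44/53)
= 683.2 RPM

683.2 RPM


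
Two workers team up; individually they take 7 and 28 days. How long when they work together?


Rate of A = 1/7 per day
Rate of B = 1/28 per day
Combined rate = 1/7 + 1/28 = 35/196 ≈ 0.1786 per day
Days = 1 / combined rate = 196/35
= 5.60 days

5.60 days


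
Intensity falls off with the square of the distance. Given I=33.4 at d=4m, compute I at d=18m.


I₁d₁² = I₂d₂²
I₂ = I₁ × (d₁/d₂)²
= 33.4 × (4/18)²
= 33.4 × 16/324
= 534.4/324
≈ 1.6494

1.6494


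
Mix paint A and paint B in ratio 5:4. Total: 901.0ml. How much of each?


Total parts = 5 + 4 = 9
paint A: 901.0 × 5/9 = 500.6ml
paint B: 901.0 × 4/9 = 400.4ml
= 500.6ml and 400.4ml

500.6ml and 400.4ml


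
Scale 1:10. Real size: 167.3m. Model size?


Model size = real / scale
= 167.3 / 10
= 16.7300 m

16.7300 m


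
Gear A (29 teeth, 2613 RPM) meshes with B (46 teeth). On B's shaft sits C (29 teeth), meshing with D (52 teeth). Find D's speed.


Stage 1: RPM_B = RPM_A × t_A/t_B = 2613 × 29/46 = 75777/46 ≈ 1647.33
B and C share a shaft → RPM_C = RPM_B
Stage 2: RPM_D = RPM_C × t_C/t_D = RPM_A × (t_A×t_C)/(t_B×t_D)
Overall ratio = (29×29)/(46×52) = 841/2392
RPM_D = 2613 × 841/2392 = 2197533/2392
≈ 918.70 RPM

918.70 RPM


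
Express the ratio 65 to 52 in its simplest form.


GCD(65, 52) = 13
65/13 : 52/13
= 5:4

5:4


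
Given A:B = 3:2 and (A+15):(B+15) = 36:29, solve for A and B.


Let A = 3k, B = 2k.
(3k + 15) / (2k + 15) = 36/29
Cross-multiply: 29(3k + 15) = 36(2k + 15)
87k + 435 = 72k + 540
87k - 72k = 540 - 435
15k = 105
k = 105/15 = 7
A = 3×7 = 21, B = 2×7 = 14
= A = 21, B = 14

A = 21, B = 14


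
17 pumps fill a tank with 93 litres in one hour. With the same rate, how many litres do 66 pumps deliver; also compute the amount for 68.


Direct proportion: y/x = constant
k = 93/17 ≈ 5.4706
y at x=66: k × 66 = 93 × 66 / 17 = 6138/17 ≈ 361.06
y at x=68: k × 68 = 93 × 68 / 17 = 6324/17 = 372.00
= 361.06 and 372.00

361.06 and 372.00


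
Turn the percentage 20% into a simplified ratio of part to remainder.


20% means 20 parts out of 100; remainder = 80
Part : remainder = 20:80
GCD = 20
= 1:4

1:4


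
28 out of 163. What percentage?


Percentage = (part / whole) × 100
= (28 / 163) × 100
≈ 17.18%

17.18%


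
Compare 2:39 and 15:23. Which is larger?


2/39 = 0.0513
15/23 = 0.6522
0.0513 < 0.6522, so 2:39 is less
= 15:23

15:23


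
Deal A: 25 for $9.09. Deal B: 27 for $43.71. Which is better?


Deal A: $9.09/25 = $0.3636/unit
Deal B: $43.71/27 = $1.6189/unit
A is cheaper per unit
= Deal A

Deal A


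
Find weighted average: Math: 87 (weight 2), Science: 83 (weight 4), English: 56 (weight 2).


Numerator = 87×2 + 83×4 + 56×2
= 174 + 332 + 112
= 618
Total weight = 8
Weighted avg = 618/8
= 77.25

77.25


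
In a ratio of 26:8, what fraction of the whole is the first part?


Total parts = 26 + 8 = 34
First part: 26/34 = 13/17
= 13/17

13/17


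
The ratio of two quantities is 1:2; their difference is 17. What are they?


Let A = 1k, B = 2k.
2k - 1k = 17
1k = 17 → k = 17/1 = 17
A = 1×17 = 17, B = 2×17 = 34
= A = 17, B = 34

A = 17, B = 34


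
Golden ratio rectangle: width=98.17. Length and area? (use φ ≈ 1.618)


φ = (1 + √5) / 2 ≈ 1.618
Length = width × φ = 98.17 × 1.618 = 158.83906
≈ 158.84
Area = width × length = 98.17 × 158.83906 = 15593.2305202 ≈ 15593.23
= Length: 158.84, Area: 15593.23

Length: 158.84, Area: 15593.23


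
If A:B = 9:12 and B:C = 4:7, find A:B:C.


Match B: multiply A:B by 4 → 36:48
Multiply B:C by 12 → 48:84
Combined: 36:48:84
GCD = 12
= 3:4:7

3:4:7


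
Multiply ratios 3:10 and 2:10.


Compound ratio = (3×2) : (10×10)
= 6:100
GCD = 2
= 3:50

3:50


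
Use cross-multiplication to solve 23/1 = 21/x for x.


Cross multiply: 23 × x = 1 × 21
23x = 21
x = 21 / 23
= 0.91

0.91


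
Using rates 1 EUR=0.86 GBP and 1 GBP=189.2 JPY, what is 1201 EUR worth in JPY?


Step 1: 1201 EUR × 0.86 = 1032.86 GBP
Step 2: 1032.86 GBP × 189.2 = 195417.11 JPY
Implied rate EUR→JPY = 0.86 × 189.2 = 162.7120
= 195417.11 JPY

195417.11 JPY


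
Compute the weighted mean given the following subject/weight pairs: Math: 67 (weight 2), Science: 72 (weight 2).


Numerator = 67×2 + 72×2
= 134 + 144
= 278
Total weight = 4
Weighted avg = 278/4
= 69.50

69.50


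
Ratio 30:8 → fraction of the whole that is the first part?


Total parts = 30 + 8 = 38
First part: 30/38 = 15/19
= 15/19

15/19


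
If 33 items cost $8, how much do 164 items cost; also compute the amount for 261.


Direct proportion: y/x = constant
k = 8/33 ≈ 0.2424
y at x=164: k × 164 = 8 × 164 / 33 = 1312/33 ≈ 39.76
y at x=261: k × 261 = 8 × 261 / 33 = 2088/33 ≈ 63.27
= 39.76 and 63.27

39.76 and 63.27


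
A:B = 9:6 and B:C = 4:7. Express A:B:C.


Match B: multiply A:B by 4 → 36:24
Multiply B:C by 6 → 24:42
Combined: 36:24:42
GCD = 6
= 6:4:7

6:4:7


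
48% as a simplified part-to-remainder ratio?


48% means 48 parts out of 100; remainder = 52
Part : remainder = 48:52
GCD = 4
= 12:13

12:13


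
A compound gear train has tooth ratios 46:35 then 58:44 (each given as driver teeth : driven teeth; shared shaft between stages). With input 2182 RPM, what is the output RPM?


Stage 1: RPM_B = RPM_A × t_A/t_B = 2182 × 46/35 = 100372/35 ≈ 2867.77
B and C share a shaft → RPM_C = RPM_B
Stage 2: RPM_D = RPM_C × t_C/t_D = RPM_A × (t_A×t_C)/(t_B×t_D)
Overall ratio = (46×58)/(35×44) = 2668/1540
RPM_D = 2182 × 2668/1540 = 5821576/1540
≈ 3780.24 RPM

3780.24 RPM


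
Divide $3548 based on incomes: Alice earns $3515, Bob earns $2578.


Total income = 3515 + 2578 = $6093
Alice: $3548 × 3515/6093 = $2046.81
Bob: $3548 × 2578/6093 = $1501.19
= Alice: $2046.81, Bob: $1501.19

Alice: $2046.81, Bob: $1501.19


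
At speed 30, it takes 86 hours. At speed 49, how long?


Inverse proportion: x × y = constant
k = 30 × 86 = 2580
y₂ = k / 49 = 2580 / 49
= 52.65

52.65


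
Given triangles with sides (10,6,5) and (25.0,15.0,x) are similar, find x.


Scale factor = 25.0/10 = 2.5
Missing side = 5 × 2.5
= 12.5

12.5


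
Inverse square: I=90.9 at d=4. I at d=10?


I₁d₁² = I₂d₂²
I₂ = I₁ × (d₁/d₂)²
= 90.9 × (4/10)²
= 90.9 × 16/100
= 1454.4/100
= 14.5440

14.5440


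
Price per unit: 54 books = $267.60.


Unit rate = total / quantity
= 267.60 / 54
= $4.96 per unit

$4.96 per unit


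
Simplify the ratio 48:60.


GCD(48, 60) = 12
48/12 : 60/12
= 4:5

4:5


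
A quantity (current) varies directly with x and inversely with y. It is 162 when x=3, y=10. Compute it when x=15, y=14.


z = k·x/y
Solve for k using the known point: k = z·y/x = 162×10/3 = 1620/3 = 540.0000
Now evaluate at x=15, y=14:
z = k × 15 / 14 = (1620 × 15) / (3 × 14) = 24300/42
≈ 578.5714

578.5714


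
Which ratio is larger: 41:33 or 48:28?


41/33 = 1.2424
48/28 = 1.7143
1.2424 < 1.7143, so 41:33 is less
= 48:28

48:28


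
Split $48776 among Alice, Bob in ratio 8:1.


Total parts = 8 + 1 = 9
Alice: 48776 × 8/9 = 43356.44
Bob: 48776 × 1/9 = 5419.56
= Alice: $43356.44, Bob: $5419.56

Alice: $43356.44, Bob: $5419.56


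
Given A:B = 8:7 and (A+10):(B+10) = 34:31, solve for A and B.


Let A = 8k, B = 7k.
(8k + 10) / (7k + 10) = 34/31
Cross-multiply: 31(8k + 10) = 34(7k + 10)
248k + 310 = 238k + 340
248k - 238k = 340 - 310
10k = 30
k = 30/10 = 3
A = 8×3 = 24, B = 7×3 = 21
= A = 24, B = 21

A = 24, B = 21


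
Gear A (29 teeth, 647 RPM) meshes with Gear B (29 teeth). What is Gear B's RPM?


Gear ratio = 29:29 = 1:1
RPM_B = RPM_A × (teeth_A / teeth_B)
= 647 × (29/29)
= 647.0 RPM

647.0 RPM


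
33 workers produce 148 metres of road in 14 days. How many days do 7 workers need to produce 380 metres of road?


Days ∝ work / workers, so d₂ = d₁ × (m₁/m₂) × (w₂/w₁)
Workers factor (inverse): 33/7 ≈ 4.7143
Work factor (direct): 380/148 ≈ 2.5676
d₂ = 14 × 33/7 × 380/148 = (14 × 33 × 380) / (7 × 148) = 175560/1036
≈ 169.46 days

169.46 days


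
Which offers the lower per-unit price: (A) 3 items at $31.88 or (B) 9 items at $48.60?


Deal A: $31.88/3 = $10.6267/unit
Deal B: $48.60/9 = $5.4000/unit
B is cheaper per unit
= Deal B

Deal B


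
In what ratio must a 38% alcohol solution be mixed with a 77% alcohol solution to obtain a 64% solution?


Let x parts of 38% mix with y parts of 77%.
38x + 77y = 64(x + y)
38x + 77y = 64x + 64y
x(38 - 64) = y(64 - 77)
x/y = (77 - 64)/(64 - 38) = 13/26
Simplify: 1:2
= 1:2

1:2


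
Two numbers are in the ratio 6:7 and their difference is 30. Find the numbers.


Let A = 6k, B = 7k.
7k - 6k = 30
1k = 30 → k = 30/1 = 30
A = 6×30 = 180, B = 7×30 = 210
= A = 180, B = 210

A = 180, B = 210


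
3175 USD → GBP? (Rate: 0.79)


Amount × rate = 3175 × 0.79
= 2508.25 GBP

2508.25 GBP


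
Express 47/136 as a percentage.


Percentage = (part / whole) × 100
= (47 / 136) × 100
≈ 34.56%

34.56%


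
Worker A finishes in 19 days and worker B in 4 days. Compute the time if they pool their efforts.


Rate of A = 1/19 per day
Rate of B = 1/4 per day
Combined rate = 1/19 + 1/4 = 23/76 ≈ 0.3026 per day
Days = 1 / combined rate = 76/23
≈ 3.30 days

3.30 days


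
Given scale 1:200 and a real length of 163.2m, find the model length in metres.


Model size = real / scale
= 163.2 / 200
= 0.8160 m

0.8160 m


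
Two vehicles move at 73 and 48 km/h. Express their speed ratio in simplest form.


Ratio = 73:48
GCD = 1
Simplified = 73:48
Time ratio (same distance) = 48:73
Speed ratio = 73:48

73:48


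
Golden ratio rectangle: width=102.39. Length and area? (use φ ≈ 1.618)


φ = (1 + √5) / 2 ≈ 1.618
Length = width × φ = 102.39 × 1.618 = 165.66702
≈ 165.67
Area = width × length = 102.39 × 165.66702 = 16962.6461778 ≈ 16962.65
= Length: 165.67, Area: 16962.65

Length: 165.67, Area: 16962.65


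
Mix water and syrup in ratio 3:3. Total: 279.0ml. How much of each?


Total parts = 3 + 3 = 6
water: 279.0 × 3/6 = 139.5ml
syrup: 279.0 × 3/6 = 139.5ml
= 139.5ml and 139.5ml

139.5ml and 139.5ml


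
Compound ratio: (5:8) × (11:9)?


Compound ratio = (5×11) : (8×9)
= 55:72
GCD = 1
= 55:72

55:72


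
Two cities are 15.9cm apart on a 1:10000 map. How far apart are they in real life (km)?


Real distance = map distance × scale
= 15.9cm × 10000
= 159000 cm = 1590.0 m
= 1.590 km

1.590 km


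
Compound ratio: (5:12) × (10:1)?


Compound ratio = (5×10) : (12×1)
= 50:12
GCD = 2
= 25:6

25:6


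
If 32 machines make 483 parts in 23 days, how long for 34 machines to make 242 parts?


Days ∝ work / workers, so d₂ = d₁ × (m₁/m₂) × (w₂/w₁)
Workers factor (inverse): 32/34 ≈ 0.9412
Work factor (direct): 242/483 ≈ 0.5010
d₂ = 23 × 32/34 × 242/483 = (23 × 32 × 242) / (34 × 483) = 178112/16422
≈ 10.85 days

10.85 days


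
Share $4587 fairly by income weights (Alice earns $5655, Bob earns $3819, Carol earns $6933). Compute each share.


Total income = 5655 + 3819 + 6933 = $16407
Alice: $4587 × 5655/16407 = $1581.00
Bob: $4587 × 3819/16407 = $1067.70
Carol: $4587 × 6933/16407 = $1938.30
= Alice: $1581.00, Bob: $1067.70, Carol: $1938.30

Alice: $1581.00, Bob: $1067.70, Carol: $1938.30


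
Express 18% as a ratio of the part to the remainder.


18% means 18 parts out of 100; remainder = 82
Part : remainder = 18:82
GCD = 2
= 9:41

9:41


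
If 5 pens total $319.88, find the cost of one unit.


Unit rate = total / quantity
= 319.88 / 5
= $63.98 per unit

$63.98 per unit


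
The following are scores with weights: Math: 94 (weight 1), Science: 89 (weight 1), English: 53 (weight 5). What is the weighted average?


Numerator = 94×1 + 89×1 + 53×5
= 94 + 89 + 265
= 448
Total weight = 7
Weighted avg = 448/7
= 64.00

64.00


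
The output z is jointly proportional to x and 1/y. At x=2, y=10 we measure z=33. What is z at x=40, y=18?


z = k·x/y
Solve for k using the known point: k = z·y/x = 33×10/2 = 330/2 = 165.0000
Now evaluate at x=40, y=18:
z = k × 40 / 18 = (330 × 40) / (2 × 18) = 13200/36
≈ 366.6667

366.6667


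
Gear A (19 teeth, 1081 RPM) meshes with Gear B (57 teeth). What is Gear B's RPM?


Gear ratio = 19:57 = 1:3
RPM_B = RPM_A × (teeth_A / teeth_B)
= 1081 × (19/57)
= 360.3 RPM

360.3 RPM


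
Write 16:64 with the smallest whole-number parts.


GCD(16, 64) = 16
16/16 : 64/16
= 1:4

1:4


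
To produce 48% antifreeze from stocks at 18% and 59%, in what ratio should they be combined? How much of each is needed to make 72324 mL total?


Let x parts of 18% mix with y parts of 59%.
18x + 59y = 48(x + y)
18x + 59y = 48x + 48y
x(18 - 48) = y(48 - 59)
x/y = (59 - 48)/(48 - 18) = 11/30
Simplify: 11:30
Total parts = 41; one part = 72324/41 = 1764.00 mL
18% solution: 11×1764.00 = 19404.00 mL
59% solution: 30×1764.00 = 52920.00 mL
= ratio 11:30; 19404.00 mL and 52920.00 mL

ratio 11:30; 19404.00 mL and 52920.00 mL


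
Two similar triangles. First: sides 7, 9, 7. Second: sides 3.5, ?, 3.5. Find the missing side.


Scale factor = 3.5/7 = 0.5
Missing side = 9 × 0.5
= 4.5

4.5


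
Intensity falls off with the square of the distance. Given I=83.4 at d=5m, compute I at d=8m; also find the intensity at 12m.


I₁d₁² = I₂d₂²
I at 8m = 83.4 × (5/8)² = 83.4 × 25/64 = 2085/64 ≈ 32.5781
I at 12m = 83.4 × (5/12)² = 83.4 × 25/144 = 2085/144 ≈ 14.4792
= 32.5781 and 14.4792

32.5781 and 14.4792


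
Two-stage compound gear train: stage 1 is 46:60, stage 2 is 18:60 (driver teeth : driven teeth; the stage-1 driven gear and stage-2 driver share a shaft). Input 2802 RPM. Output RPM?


Stage 1: RPM_B = RPM_A × t_A/t_B = 2802 × 46/60 = 128892/60 = 2148.20
B and C share a shaft → RPM_C = RPM_B
Stage 2: RPM_D = RPM_C × t_C/t_D = RPM_A × (t_A×t_C)/(t_B×t_D)
Overall ratio = (46×18)/(60×60) = 828/3600
RPM_D = 2802 × 828/3600 = 2320056/3600
= 644.46 RPM

644.46 RPM


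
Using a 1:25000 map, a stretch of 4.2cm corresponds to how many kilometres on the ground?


Real distance = map distance × scale
= 4.2cm × 25000
= 105000 cm = 1050.0 m
= 1.050 km

1.050 km


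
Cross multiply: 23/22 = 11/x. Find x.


Cross multiply: 23 × x = 22 × 11
23x = 242
x = 242 / 23
= 10.52

10.52


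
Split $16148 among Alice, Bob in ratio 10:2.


Total parts = 10 + 2 = 12
Alice: 16148 × 10/12 = 13456.67
Bob: 16148 × 2/12 = 2691.33
= Alice: $13456.67, Bob: $2691.33

Alice: $13456.67, Bob: $2691.33


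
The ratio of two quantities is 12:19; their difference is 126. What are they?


Let A = 12k, B = 19k.
19k - 12k = 126
7k = 126 → k = 126/7 = 18
A = 12×18 = 216, B = 19×18 = 342
= A = 216, B = 342

A = 216, B = 342


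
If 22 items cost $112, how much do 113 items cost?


Direct proportion: y/x = constant
k = 112/22 ≈ 5.0909
y₂ = k × 113 = 112 × 113 / 22 = 12656/22
≈ 575.27

575.27


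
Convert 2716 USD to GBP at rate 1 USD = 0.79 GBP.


Amount × rate = 2716 × 0.79
= 2145.64 GBP

2145.64 GBP


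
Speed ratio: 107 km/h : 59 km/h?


Ratio = 107:59
GCD = 1
Simplified = 107:59
Time ratio (same distance) = 59:107
Speed ratio = 107:59

107:59


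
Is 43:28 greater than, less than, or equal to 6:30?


43/28 = 1.5357
6/30 = 0.2000
1.5357 > 0.2000, so 43:28 is greater
= greater than

greater than


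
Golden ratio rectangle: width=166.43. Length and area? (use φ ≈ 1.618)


φ = (1 + √5) / 2 ≈ 1.618
Length = width × φ = 166.43 × 1.618 = 269.28374
≈ 269.28
Area = width × length = 166.43 × 269.28374 = 44816.8928482 ≈ 44816.89
= Length: 269.28, Area: 44816.89

Length: 269.28, Area: 44816.89


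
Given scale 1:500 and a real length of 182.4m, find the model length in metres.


Model size = real / scale
= 182.4 / 500
= 0.3648 m

0.3648 m


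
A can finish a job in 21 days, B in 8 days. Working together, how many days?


Rate of A = 1/21 per day
Rate of B = 1/8 per day
Combined rate = 1/21 + 1/8 = 29/168 ≈ 0.1726 per day
Days = 1 / combined rate = 168/29
≈ 5.79 days

5.79 days


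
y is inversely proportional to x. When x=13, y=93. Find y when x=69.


Inverse proportion: x × y = constant
k = 13 × 93 = 1209
y₂ = k / 69 = 1209 / 69
= 17.52

17.52


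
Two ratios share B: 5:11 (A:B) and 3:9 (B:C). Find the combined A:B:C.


Match B: multiply A:B by 3 → 15:33
Multiply B:C by 11 → 33:99
Combined: 15:33:99
GCD = 3
= 5:11:33

5:11:33


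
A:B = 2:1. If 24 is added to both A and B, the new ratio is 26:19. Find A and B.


Let A = 2k, B = 1k.
(2k + 24) / (1k + 24) = 26/19
Cross-multiply: 19(2k + 24) = 26(1k + 24)
38k + 456 = 26k + 624
38k - 26k = 624 - 456
12k = 168
k = 168/12 = 14
A = 2×14 = 28, B = 1×14 = 14
= A = 28, B = 14

A = 28, B = 14


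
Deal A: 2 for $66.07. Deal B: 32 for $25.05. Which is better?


Deal A: $66.07/2 = $33.0350/unit
Deal B: $25.05/32 = $0.7828/unit
B is cheaper per unit
= Deal B

Deal B


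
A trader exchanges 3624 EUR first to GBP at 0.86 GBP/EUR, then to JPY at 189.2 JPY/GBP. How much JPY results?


Step 1: 3624 EUR × 0.86 = 3116.64 GBP
Step 2: 3116.64 GBP × 189.2 = 589668.29 JPY
Implied rate EUR→JPY = 0.86 × 189.2 = 162.7120
= 589668.29 JPY

589668.29 JPY


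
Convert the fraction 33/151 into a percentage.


Percentage = (part / whole) × 100
= (33 / 151) × 100
≈ 21.85%

21.85%


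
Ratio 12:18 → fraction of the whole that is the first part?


Total parts = 12 + 18 = 30
First part: 12/30 = 2/5
= 2/5

2/5


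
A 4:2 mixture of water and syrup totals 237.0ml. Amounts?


Total parts = 4 + 2 = 6
water: 237.0 × 4/6 = 158.0ml
syrup: 237.0 × 2/6 = 79.0ml
= 158.0ml and 79.0ml

158.0ml and 79.0ml


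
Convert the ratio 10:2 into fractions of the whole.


Total parts = 10 + 2 = 12
First part: 10/12 = 5/6
Second part: 2/12 = 1/6
= 5/6 and 1/6

5/6 and 1/6


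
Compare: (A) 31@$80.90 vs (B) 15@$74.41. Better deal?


Deal A: $80.90/31 = $2.6097/unit
Deal B: $74.41/15 = $4.9607/unit
A is cheaper per unit
= Deal A

Deal A


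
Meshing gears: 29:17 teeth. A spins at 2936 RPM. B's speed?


Gear ratio = 29:17 = 29:17
RPM_B = RPM_A × (teeth_A / teeth_B)
= 2936 × (29/17)
= 5008.5 RPM

5008.5 RPM


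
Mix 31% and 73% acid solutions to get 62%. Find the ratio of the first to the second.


Let x parts of 31% mix with y parts of 73%.
31x + 73y = 62(x + y)
31x + 73y = 62x + 62y
x(31 - 62) = y(62 - 73)
x/y = (73 - 62)/(62 - 31) = 11/31
Simplify: 11:31
= 11:31

11:31


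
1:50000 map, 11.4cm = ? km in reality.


Real distance = map distance × scale
= 11.4cm × 50000
= 570000 cm = 5700.0 m
= 5.700 km

5.700 km


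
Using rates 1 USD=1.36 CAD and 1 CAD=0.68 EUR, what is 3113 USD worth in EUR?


Step 1: 3113 USD × 1.36 = 4233.68 CAD
Step 2: 4233.68 CAD × 0.68 = 2878.90 EUR
Implied rate USD→EUR = 1.36 × 0.68 = 0.9248
= 2878.90 EUR

2878.90 EUR


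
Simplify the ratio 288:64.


GCD(288, 64) = 32
288/32 : 64/32
= 9:2

9:2


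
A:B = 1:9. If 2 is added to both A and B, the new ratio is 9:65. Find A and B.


Let A = 1k, B = 9k.
(1k + 2) / (9k + 2) = 9/65
Cross-multiply: 65(1k + 2) = 9(9k + 2)
65k + 130 = 81k + 18
65k - 81k = 18 - 130
-16k = -112
k = -112/-16 = 7
A = 1×7 = 7, B = 9×7 = 63
= A = 7, B = 63

A = 7, B = 63


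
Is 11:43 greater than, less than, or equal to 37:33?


11/43 = 0.2558
37/33 = 1.1212
0.2558 < 1.1212, so 11:43 is less
= less than

less than


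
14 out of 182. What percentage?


Percentage = (part / whole) × 100
= (14 / 182) × 100
≈ 7.69%

7.69%


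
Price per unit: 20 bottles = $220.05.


Unit rate = total / quantity
= 220.05 / 20
= $11.00 per unit

$11.00 per unit


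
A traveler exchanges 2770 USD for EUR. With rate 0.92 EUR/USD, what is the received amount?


Amount × rate = 2770 × 0.92
= 2548.40 EUR

2548.40 EUR


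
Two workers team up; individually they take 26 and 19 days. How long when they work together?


Rate of A = 1/26 per day
Rate of B = 1/19 per day
Combined rate = 1/26 + 1/19 = 45/494 ≈ 0.0911 per day
Days = 1 / combined rate = 494/45
≈ 10.98 days

10.98 days


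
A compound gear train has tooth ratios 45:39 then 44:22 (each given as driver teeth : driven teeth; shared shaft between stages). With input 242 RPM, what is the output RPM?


Stage 1: RPM_B = RPM_A × t_A/t_B = 242 × 45/39 = 10890/39 ≈ 279.23
B and C share a shaft → RPM_C = RPM_B
Stage 2: RPM_D = RPM_C × t_C/t_D = RPM_A × (t_A×t_C)/(t_B×t_D)
Overall ratio = (45×44)/(39×22) = 1980/858
RPM_D = 242 × 1980/858 = 479160/858
≈ 558.46 RPM

558.46 RPM


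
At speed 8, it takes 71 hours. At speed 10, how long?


Inverse proportion: x × y = constant
k = 8 × 71 = 568
y₂ = k / 10 = 568 / 10
= 56.80

56.80


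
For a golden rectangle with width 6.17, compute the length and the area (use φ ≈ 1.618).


φ = (1 + √5) / 2 ≈ 1.618
Length = width × φ = 6.17 × 1.618 = 9.98306
≈ 9.98
Area = width × length = 6.17 × 9.98306 = 61.5954802 ≈ 61.60
= Length: 9.98, Area: 61.60

Length: 9.98, Area: 61.60


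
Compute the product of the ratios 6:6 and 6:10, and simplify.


Compound ratio = (6×6) : (6×10)
= 36:60
GCD = 12
= 3:5

3:5


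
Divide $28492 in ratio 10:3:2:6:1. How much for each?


Total parts = 10 + 3 + 2 + 6 + 1 = 22
Part 1: 28492 × 10/22 = 12950.91
Part 2: 28492 × 3/22 = 3885.27
Part 3: 28492 × 2/22 = 2590.18
Part 4: 28492 × 6/22 = 7770.55
Part 5: 28492 × 1/22 = 1295.09
= Part 1: $12950.91, Part 2: $3885.27, Part 3: $2590.18, Part 4: $7770.55, Part 5: $1295.09

Part 1: $12950.91, Part 2: $3885.27, Part 3: $2590.18, Part 4: $7770.55, Part 5: $1295.09


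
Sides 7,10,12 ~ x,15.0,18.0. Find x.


Scale factor = 15.0/10 = 1.5
Missing side = 7 × 1.5
= 10.5

10.5


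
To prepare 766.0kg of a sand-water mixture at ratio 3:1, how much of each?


Total parts = 3 + 1 = 4
sand: 766.0 × 3/4 = 574.5kg
water: 766.0 × 1/4 = 191.5kg
= 574.5kg and 191.5kg

574.5kg and 191.5kg


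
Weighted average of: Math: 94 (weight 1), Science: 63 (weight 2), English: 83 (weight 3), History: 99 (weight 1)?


Numerator = 94×1 + 63×2 + 83×3 + 99×1
= 94 + 126 + 249 + 99
= 568
Total weight = 7
Weighted avg = 568/7
= 81.14

81.14


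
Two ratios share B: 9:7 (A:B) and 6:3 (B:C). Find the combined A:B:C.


Match B: multiply A:B by 6 → 54:42
Multiply B:C by 7 → 42:21
Combined: 54:42:21
GCD = 3
= 18:14:7

18:14:7


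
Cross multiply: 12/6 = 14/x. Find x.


Cross multiply: 12 × x = 6 × 14
12x = 84
x = 84 / 12
= 7.00

7.00


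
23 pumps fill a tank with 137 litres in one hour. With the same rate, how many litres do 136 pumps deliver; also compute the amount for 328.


Direct proportion: y/x = constant
k = 137/23 ≈ 5.9565
y at x=136: k × 136 = 137 × 136 / 23 = 18632/23 ≈ 810.09
y at x=328: k × 328 = 137 × 328 / 23 = 44936/23 ≈ 1953.74
= 810.09 and 1953.74

810.09 and 1953.74


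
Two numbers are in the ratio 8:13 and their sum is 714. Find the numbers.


Let A = 8k, B = 13k.
8k + 13k = 714
21k = 714 → k = 714/21 = 34
A = 8×34 = 272, B = 13×34 = 442
= A = 272, B = 442

A = 272, B = 442


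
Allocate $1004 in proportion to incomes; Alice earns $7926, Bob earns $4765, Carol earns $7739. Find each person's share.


Total income = 7926 + 4765 + 7739 = $20430
Alice: $1004 × 7926/20430 = $389.51
Bob: $1004 × 4765/20430 = $234.17
Carol: $1004 × 7739/20430 = $380.32
= Alice: $389.51, Bob: $234.17, Carol: $380.32

Alice: $389.51, Bob: $234.17, Carol: $380.32


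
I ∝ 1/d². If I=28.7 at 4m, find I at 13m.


I₁d₁² = I₂d₂²
I₂ = I₁ × (d₁/d₂)²
= 28.7 × (4/13)²
= 28.7 × 16/169
= 459.2/169
≈ 2.7172

2.7172


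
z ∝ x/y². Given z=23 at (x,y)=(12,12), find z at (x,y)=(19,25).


z = k·x/y²
Solve for k using the known point: k = z·y²/x = 23×144/12 = 3312/12 = 276.0000
Now evaluate at x=19, y=25:
z = k × 19 / 625 = (3312 × 19) / (12 × 625) = 62928/7500
= 8.3904

8.3904


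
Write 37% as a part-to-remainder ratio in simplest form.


37% means 37 parts out of 100; remainder = 63
Part : remainder = 37:63
GCD = 1
= 37:63

37:63


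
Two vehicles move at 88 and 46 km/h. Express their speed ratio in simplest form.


Ratio = 88:46
GCD = 2
Simplified = 44:23
Time ratio (same distance) = 23:44
Speed ratio = 44:23

44:23


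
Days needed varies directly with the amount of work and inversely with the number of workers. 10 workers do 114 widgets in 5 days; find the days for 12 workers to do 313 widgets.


Days ∝ work / workers, so d₂ = d₁ × (m₁/m₂) × (w₂/w₁)
Workers factor (inverse): 10/12 ≈ 0.8333
Work factor (direct): 313/114 ≈ 2.7456
d₂ = 5 × 10/12 × 313/114 = (5 × 10 × 313) / (12 × 114) = 15650/1368
≈ 11.44 days

11.44 days


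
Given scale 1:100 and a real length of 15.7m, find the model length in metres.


Model size = real / scale
= 15.7 / 100
= 0.1570 m

0.1570 m


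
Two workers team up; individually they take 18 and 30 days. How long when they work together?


Rate of A = 1/18 per day
Rate of B = 1/30 per day
Combined rate = 1/18 + 1/30 = 48/540 ≈ 0.0889 per day
Days = 1 / combined rate = 540/48
= 11.25 days

11.25 days


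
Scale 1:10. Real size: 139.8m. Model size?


Model size = real / scale
= 139.8 / 10
= 13.9800 m

13.9800 m


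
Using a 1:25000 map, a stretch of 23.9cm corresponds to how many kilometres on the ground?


Real distance = map distance × scale
= 23.9cm × 25000
= 597500 cm = 5975.0 m
= 5.975 km

5.975 km


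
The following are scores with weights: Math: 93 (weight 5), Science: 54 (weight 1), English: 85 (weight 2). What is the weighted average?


Numerator = 93×5 + 54×1 + 85×2
= 465 + 54 + 170
= 689
Total weight = 8
Weighted avg = 689/8
= 86.13

86.13
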